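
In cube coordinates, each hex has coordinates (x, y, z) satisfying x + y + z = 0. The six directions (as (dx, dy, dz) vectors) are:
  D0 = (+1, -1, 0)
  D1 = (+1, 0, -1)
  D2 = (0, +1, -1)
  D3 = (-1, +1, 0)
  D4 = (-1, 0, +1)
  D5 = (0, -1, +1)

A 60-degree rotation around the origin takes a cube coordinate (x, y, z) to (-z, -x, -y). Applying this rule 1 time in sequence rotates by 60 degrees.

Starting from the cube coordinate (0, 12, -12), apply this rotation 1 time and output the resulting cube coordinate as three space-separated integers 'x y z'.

Start: (0, 12, -12)
Step 1: (0, 12, -12) -> (-(-12), -(0), -(12)) = (12, 0, -12)

Answer: 12 0 -12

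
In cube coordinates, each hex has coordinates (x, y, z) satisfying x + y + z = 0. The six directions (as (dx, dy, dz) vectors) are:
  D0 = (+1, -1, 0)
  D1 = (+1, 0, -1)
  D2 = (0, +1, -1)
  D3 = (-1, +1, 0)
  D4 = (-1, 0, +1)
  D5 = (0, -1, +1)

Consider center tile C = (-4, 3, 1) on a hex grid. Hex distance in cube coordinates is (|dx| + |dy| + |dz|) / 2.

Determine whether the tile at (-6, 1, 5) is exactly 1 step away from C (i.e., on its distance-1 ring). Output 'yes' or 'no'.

|px - cx| = |-6 - (-4)| = 2
|py - cy| = |1 - 3| = 2
|pz - cz| = |5 - 1| = 4
distance = (2+2+4)/2 = 8/2 = 4
radius = 1; distance != radius -> no

Answer: no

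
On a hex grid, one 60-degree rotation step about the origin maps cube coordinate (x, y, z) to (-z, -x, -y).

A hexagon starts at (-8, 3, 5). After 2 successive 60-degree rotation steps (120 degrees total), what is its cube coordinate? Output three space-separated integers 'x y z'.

Answer: 3 5 -8

Derivation:
Start: (-8, 3, 5)
Step 1: (-8, 3, 5) -> (-(5), -(-8), -(3)) = (-5, 8, -3)
Step 2: (-5, 8, -3) -> (-(-3), -(-5), -(8)) = (3, 5, -8)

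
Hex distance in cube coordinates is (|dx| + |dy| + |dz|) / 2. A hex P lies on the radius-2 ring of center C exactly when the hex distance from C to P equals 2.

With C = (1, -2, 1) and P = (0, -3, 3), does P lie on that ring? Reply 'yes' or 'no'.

|px - cx| = |0 - 1| = 1
|py - cy| = |-3 - (-2)| = 1
|pz - cz| = |3 - 1| = 2
distance = (1+1+2)/2 = 4/2 = 2
radius = 2; distance == radius -> yes

Answer: yes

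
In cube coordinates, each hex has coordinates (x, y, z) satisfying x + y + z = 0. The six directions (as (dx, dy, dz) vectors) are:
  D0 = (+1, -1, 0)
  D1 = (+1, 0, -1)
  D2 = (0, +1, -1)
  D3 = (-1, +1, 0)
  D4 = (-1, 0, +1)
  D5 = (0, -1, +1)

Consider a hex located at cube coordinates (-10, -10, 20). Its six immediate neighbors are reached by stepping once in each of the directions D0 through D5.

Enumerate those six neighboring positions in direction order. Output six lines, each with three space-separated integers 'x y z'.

Center: (-10, -10, 20). Add each direction:
  D0: (-10, -10, 20) + (1, -1, 0) = (-9, -11, 20)
  D1: (-10, -10, 20) + (1, 0, -1) = (-9, -10, 19)
  D2: (-10, -10, 20) + (0, 1, -1) = (-10, -9, 19)
  D3: (-10, -10, 20) + (-1, 1, 0) = (-11, -9, 20)
  D4: (-10, -10, 20) + (-1, 0, 1) = (-11, -10, 21)
  D5: (-10, -10, 20) + (0, -1, 1) = (-10, -11, 21)

Answer: -9 -11 20
-9 -10 19
-10 -9 19
-11 -9 20
-11 -10 21
-10 -11 21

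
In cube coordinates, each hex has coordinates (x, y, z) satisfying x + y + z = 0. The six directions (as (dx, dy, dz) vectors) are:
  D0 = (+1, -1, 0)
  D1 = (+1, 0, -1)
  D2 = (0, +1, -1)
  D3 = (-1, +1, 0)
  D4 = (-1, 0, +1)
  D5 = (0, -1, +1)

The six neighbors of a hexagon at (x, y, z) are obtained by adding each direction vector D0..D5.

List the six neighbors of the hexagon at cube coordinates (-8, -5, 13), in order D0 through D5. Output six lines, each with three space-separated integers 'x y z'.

Center: (-8, -5, 13). Add each direction:
  D0: (-8, -5, 13) + (1, -1, 0) = (-7, -6, 13)
  D1: (-8, -5, 13) + (1, 0, -1) = (-7, -5, 12)
  D2: (-8, -5, 13) + (0, 1, -1) = (-8, -4, 12)
  D3: (-8, -5, 13) + (-1, 1, 0) = (-9, -4, 13)
  D4: (-8, -5, 13) + (-1, 0, 1) = (-9, -5, 14)
  D5: (-8, -5, 13) + (0, -1, 1) = (-8, -6, 14)

Answer: -7 -6 13
-7 -5 12
-8 -4 12
-9 -4 13
-9 -5 14
-8 -6 14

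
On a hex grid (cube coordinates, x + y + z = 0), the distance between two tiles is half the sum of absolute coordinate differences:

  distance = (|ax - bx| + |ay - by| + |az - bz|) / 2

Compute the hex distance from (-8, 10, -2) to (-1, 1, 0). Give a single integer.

|ax - bx| = |-8 - (-1)| = 7
|ay - by| = |10 - 1| = 9
|az - bz| = |-2 - 0| = 2
distance = (7 + 9 + 2) / 2 = 18 / 2 = 9

Answer: 9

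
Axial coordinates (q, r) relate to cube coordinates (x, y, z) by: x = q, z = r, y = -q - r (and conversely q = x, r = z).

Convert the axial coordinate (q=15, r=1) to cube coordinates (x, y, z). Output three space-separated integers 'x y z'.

Answer: 15 -16 1

Derivation:
x = q = 15
z = r = 1
y = -x - z = -(15) - (1) = -16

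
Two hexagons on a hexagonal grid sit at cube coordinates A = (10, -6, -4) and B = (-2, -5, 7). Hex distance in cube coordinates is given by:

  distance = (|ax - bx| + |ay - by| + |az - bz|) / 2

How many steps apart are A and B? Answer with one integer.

Answer: 12

Derivation:
|ax - bx| = |10 - (-2)| = 12
|ay - by| = |-6 - (-5)| = 1
|az - bz| = |-4 - 7| = 11
distance = (12 + 1 + 11) / 2 = 24 / 2 = 12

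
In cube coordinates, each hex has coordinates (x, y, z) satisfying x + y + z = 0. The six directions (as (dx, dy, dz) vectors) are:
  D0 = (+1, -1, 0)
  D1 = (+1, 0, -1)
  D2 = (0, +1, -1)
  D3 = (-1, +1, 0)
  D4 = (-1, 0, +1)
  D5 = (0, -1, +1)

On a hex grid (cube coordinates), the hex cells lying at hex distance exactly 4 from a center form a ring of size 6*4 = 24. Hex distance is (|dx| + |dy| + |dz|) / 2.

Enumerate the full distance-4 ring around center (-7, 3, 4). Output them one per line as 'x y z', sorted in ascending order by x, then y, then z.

Walk ring at distance 4 from (-7, 3, 4):
Start at center + D4*4 = (-11, 3, 8)
  hex 0: (-11, 3, 8)
  hex 1: (-10, 2, 8)
  hex 2: (-9, 1, 8)
  hex 3: (-8, 0, 8)
  hex 4: (-7, -1, 8)
  hex 5: (-6, -1, 7)
  hex 6: (-5, -1, 6)
  hex 7: (-4, -1, 5)
  hex 8: (-3, -1, 4)
  hex 9: (-3, 0, 3)
  hex 10: (-3, 1, 2)
  hex 11: (-3, 2, 1)
  hex 12: (-3, 3, 0)
  hex 13: (-4, 4, 0)
  hex 14: (-5, 5, 0)
  hex 15: (-6, 6, 0)
  hex 16: (-7, 7, 0)
  hex 17: (-8, 7, 1)
  hex 18: (-9, 7, 2)
  hex 19: (-10, 7, 3)
  hex 20: (-11, 7, 4)
  hex 21: (-11, 6, 5)
  hex 22: (-11, 5, 6)
  hex 23: (-11, 4, 7)
Sorted: 24 hexes.

Answer: -11 3 8
-11 4 7
-11 5 6
-11 6 5
-11 7 4
-10 2 8
-10 7 3
-9 1 8
-9 7 2
-8 0 8
-8 7 1
-7 -1 8
-7 7 0
-6 -1 7
-6 6 0
-5 -1 6
-5 5 0
-4 -1 5
-4 4 0
-3 -1 4
-3 0 3
-3 1 2
-3 2 1
-3 3 0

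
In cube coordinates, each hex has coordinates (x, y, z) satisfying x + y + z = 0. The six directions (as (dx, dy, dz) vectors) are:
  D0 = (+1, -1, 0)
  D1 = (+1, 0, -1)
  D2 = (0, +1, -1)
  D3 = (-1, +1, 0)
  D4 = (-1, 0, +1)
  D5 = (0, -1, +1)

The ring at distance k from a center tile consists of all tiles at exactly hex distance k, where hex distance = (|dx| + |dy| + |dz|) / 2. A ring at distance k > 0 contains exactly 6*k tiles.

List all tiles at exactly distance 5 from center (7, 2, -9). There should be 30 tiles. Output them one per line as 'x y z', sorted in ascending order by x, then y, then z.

Answer: 2 2 -4
2 3 -5
2 4 -6
2 5 -7
2 6 -8
2 7 -9
3 1 -4
3 7 -10
4 0 -4
4 7 -11
5 -1 -4
5 7 -12
6 -2 -4
6 7 -13
7 -3 -4
7 7 -14
8 -3 -5
8 6 -14
9 -3 -6
9 5 -14
10 -3 -7
10 4 -14
11 -3 -8
11 3 -14
12 -3 -9
12 -2 -10
12 -1 -11
12 0 -12
12 1 -13
12 2 -14

Derivation:
Walk ring at distance 5 from (7, 2, -9):
Start at center + D4*5 = (2, 2, -4)
  hex 0: (2, 2, -4)
  hex 1: (3, 1, -4)
  hex 2: (4, 0, -4)
  hex 3: (5, -1, -4)
  hex 4: (6, -2, -4)
  hex 5: (7, -3, -4)
  hex 6: (8, -3, -5)
  hex 7: (9, -3, -6)
  hex 8: (10, -3, -7)
  hex 9: (11, -3, -8)
  hex 10: (12, -3, -9)
  hex 11: (12, -2, -10)
  hex 12: (12, -1, -11)
  hex 13: (12, 0, -12)
  hex 14: (12, 1, -13)
  hex 15: (12, 2, -14)
  hex 16: (11, 3, -14)
  hex 17: (10, 4, -14)
  hex 18: (9, 5, -14)
  hex 19: (8, 6, -14)
  hex 20: (7, 7, -14)
  hex 21: (6, 7, -13)
  hex 22: (5, 7, -12)
  hex 23: (4, 7, -11)
  hex 24: (3, 7, -10)
  hex 25: (2, 7, -9)
  hex 26: (2, 6, -8)
  hex 27: (2, 5, -7)
  hex 28: (2, 4, -6)
  hex 29: (2, 3, -5)
Sorted: 30 hexes.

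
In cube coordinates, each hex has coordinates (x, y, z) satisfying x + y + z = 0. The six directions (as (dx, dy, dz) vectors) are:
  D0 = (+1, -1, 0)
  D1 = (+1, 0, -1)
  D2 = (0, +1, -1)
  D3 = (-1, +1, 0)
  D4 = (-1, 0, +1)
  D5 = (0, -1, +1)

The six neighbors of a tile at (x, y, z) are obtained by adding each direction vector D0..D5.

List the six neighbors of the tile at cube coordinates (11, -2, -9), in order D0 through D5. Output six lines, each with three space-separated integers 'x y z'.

Answer: 12 -3 -9
12 -2 -10
11 -1 -10
10 -1 -9
10 -2 -8
11 -3 -8

Derivation:
Center: (11, -2, -9). Add each direction:
  D0: (11, -2, -9) + (1, -1, 0) = (12, -3, -9)
  D1: (11, -2, -9) + (1, 0, -1) = (12, -2, -10)
  D2: (11, -2, -9) + (0, 1, -1) = (11, -1, -10)
  D3: (11, -2, -9) + (-1, 1, 0) = (10, -1, -9)
  D4: (11, -2, -9) + (-1, 0, 1) = (10, -2, -8)
  D5: (11, -2, -9) + (0, -1, 1) = (11, -3, -8)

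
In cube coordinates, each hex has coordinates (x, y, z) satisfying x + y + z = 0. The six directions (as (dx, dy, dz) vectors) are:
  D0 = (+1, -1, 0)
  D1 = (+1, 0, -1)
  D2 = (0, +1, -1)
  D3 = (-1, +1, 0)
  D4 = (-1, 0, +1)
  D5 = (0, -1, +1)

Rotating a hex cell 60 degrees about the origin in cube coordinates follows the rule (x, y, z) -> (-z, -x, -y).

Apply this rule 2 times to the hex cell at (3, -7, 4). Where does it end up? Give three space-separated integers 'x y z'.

Start: (3, -7, 4)
Step 1: (3, -7, 4) -> (-(4), -(3), -(-7)) = (-4, -3, 7)
Step 2: (-4, -3, 7) -> (-(7), -(-4), -(-3)) = (-7, 4, 3)

Answer: -7 4 3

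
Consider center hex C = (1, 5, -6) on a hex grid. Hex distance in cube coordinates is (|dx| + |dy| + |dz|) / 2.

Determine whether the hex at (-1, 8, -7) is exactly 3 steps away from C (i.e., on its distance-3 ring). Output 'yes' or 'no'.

Answer: yes

Derivation:
|px - cx| = |-1 - 1| = 2
|py - cy| = |8 - 5| = 3
|pz - cz| = |-7 - (-6)| = 1
distance = (2+3+1)/2 = 6/2 = 3
radius = 3; distance == radius -> yes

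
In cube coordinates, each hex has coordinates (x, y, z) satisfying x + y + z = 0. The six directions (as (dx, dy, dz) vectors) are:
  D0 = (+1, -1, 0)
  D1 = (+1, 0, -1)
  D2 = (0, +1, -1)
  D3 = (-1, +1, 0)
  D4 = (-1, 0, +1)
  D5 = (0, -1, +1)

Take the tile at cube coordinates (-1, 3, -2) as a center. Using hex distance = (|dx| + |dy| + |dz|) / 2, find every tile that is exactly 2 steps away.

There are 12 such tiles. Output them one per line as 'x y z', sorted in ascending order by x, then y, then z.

Answer: -3 3 0
-3 4 -1
-3 5 -2
-2 2 0
-2 5 -3
-1 1 0
-1 5 -4
0 1 -1
0 4 -4
1 1 -2
1 2 -3
1 3 -4

Derivation:
Walk ring at distance 2 from (-1, 3, -2):
Start at center + D4*2 = (-3, 3, 0)
  hex 0: (-3, 3, 0)
  hex 1: (-2, 2, 0)
  hex 2: (-1, 1, 0)
  hex 3: (0, 1, -1)
  hex 4: (1, 1, -2)
  hex 5: (1, 2, -3)
  hex 6: (1, 3, -4)
  hex 7: (0, 4, -4)
  hex 8: (-1, 5, -4)
  hex 9: (-2, 5, -3)
  hex 10: (-3, 5, -2)
  hex 11: (-3, 4, -1)
Sorted: 12 hexes.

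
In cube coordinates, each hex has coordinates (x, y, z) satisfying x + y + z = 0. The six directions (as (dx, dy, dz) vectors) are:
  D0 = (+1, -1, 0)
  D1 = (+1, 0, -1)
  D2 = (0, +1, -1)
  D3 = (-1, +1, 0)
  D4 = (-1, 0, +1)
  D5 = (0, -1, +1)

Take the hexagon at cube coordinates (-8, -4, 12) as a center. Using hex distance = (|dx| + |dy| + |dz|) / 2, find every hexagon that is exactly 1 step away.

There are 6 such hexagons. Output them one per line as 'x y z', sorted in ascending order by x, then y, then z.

Answer: -9 -4 13
-9 -3 12
-8 -5 13
-8 -3 11
-7 -5 12
-7 -4 11

Derivation:
Walk ring at distance 1 from (-8, -4, 12):
Start at center + D4*1 = (-9, -4, 13)
  hex 0: (-9, -4, 13)
  hex 1: (-8, -5, 13)
  hex 2: (-7, -5, 12)
  hex 3: (-7, -4, 11)
  hex 4: (-8, -3, 11)
  hex 5: (-9, -3, 12)
Sorted: 6 hexes.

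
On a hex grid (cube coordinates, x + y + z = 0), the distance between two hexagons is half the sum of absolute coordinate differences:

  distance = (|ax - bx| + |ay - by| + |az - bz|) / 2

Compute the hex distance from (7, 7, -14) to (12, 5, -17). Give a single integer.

Answer: 5

Derivation:
|ax - bx| = |7 - 12| = 5
|ay - by| = |7 - 5| = 2
|az - bz| = |-14 - (-17)| = 3
distance = (5 + 2 + 3) / 2 = 10 / 2 = 5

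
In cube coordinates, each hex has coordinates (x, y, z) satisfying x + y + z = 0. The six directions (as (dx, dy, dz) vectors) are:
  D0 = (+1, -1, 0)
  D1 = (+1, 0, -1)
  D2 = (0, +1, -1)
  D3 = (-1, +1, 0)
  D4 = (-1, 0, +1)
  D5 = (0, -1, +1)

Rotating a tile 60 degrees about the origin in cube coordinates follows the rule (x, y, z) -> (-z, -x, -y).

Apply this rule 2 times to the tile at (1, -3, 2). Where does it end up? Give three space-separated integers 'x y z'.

Answer: -3 2 1

Derivation:
Start: (1, -3, 2)
Step 1: (1, -3, 2) -> (-(2), -(1), -(-3)) = (-2, -1, 3)
Step 2: (-2, -1, 3) -> (-(3), -(-2), -(-1)) = (-3, 2, 1)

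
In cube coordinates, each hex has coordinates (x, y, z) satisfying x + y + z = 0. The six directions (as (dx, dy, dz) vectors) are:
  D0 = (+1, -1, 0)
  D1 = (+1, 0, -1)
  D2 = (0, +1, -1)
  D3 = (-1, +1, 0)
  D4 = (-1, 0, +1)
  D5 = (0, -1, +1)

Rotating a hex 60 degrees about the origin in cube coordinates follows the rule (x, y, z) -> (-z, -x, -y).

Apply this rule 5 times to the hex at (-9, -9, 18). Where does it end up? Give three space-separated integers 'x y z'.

Start: (-9, -9, 18)
Step 1: (-9, -9, 18) -> (-(18), -(-9), -(-9)) = (-18, 9, 9)
Step 2: (-18, 9, 9) -> (-(9), -(-18), -(9)) = (-9, 18, -9)
Step 3: (-9, 18, -9) -> (-(-9), -(-9), -(18)) = (9, 9, -18)
Step 4: (9, 9, -18) -> (-(-18), -(9), -(9)) = (18, -9, -9)
Step 5: (18, -9, -9) -> (-(-9), -(18), -(-9)) = (9, -18, 9)

Answer: 9 -18 9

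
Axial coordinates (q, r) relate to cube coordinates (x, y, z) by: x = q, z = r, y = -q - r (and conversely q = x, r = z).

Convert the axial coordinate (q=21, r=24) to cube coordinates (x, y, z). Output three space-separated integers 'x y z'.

x = q = 21
z = r = 24
y = -x - z = -(21) - (24) = -45

Answer: 21 -45 24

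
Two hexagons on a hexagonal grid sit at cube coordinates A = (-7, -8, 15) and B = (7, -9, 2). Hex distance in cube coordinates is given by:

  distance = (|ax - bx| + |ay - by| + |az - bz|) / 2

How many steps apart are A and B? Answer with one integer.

Answer: 14

Derivation:
|ax - bx| = |-7 - 7| = 14
|ay - by| = |-8 - (-9)| = 1
|az - bz| = |15 - 2| = 13
distance = (14 + 1 + 13) / 2 = 28 / 2 = 14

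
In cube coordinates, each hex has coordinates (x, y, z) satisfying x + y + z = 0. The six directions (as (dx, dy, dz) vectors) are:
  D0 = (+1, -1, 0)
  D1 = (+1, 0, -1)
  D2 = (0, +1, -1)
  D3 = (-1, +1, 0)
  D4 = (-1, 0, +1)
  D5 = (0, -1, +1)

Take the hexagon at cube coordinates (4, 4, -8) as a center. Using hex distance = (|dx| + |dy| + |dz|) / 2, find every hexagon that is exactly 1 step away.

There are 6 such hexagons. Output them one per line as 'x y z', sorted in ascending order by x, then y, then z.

Answer: 3 4 -7
3 5 -8
4 3 -7
4 5 -9
5 3 -8
5 4 -9

Derivation:
Walk ring at distance 1 from (4, 4, -8):
Start at center + D4*1 = (3, 4, -7)
  hex 0: (3, 4, -7)
  hex 1: (4, 3, -7)
  hex 2: (5, 3, -8)
  hex 3: (5, 4, -9)
  hex 4: (4, 5, -9)
  hex 5: (3, 5, -8)
Sorted: 6 hexes.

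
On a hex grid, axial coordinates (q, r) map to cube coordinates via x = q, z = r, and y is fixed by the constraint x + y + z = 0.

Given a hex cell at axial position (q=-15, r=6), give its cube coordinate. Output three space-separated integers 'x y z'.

x = q = -15
z = r = 6
y = -x - z = -(-15) - (6) = 9

Answer: -15 9 6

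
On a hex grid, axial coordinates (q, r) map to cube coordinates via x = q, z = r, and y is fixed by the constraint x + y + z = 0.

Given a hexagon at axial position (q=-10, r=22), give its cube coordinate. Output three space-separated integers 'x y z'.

x = q = -10
z = r = 22
y = -x - z = -(-10) - (22) = -12

Answer: -10 -12 22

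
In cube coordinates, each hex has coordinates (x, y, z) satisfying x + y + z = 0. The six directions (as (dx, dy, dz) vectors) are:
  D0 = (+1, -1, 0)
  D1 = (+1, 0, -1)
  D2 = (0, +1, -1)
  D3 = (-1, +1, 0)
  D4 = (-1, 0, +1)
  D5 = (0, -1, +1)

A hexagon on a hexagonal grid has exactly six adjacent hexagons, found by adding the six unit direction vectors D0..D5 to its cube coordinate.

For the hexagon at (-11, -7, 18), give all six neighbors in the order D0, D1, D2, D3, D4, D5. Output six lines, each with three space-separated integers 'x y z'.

Answer: -10 -8 18
-10 -7 17
-11 -6 17
-12 -6 18
-12 -7 19
-11 -8 19

Derivation:
Center: (-11, -7, 18). Add each direction:
  D0: (-11, -7, 18) + (1, -1, 0) = (-10, -8, 18)
  D1: (-11, -7, 18) + (1, 0, -1) = (-10, -7, 17)
  D2: (-11, -7, 18) + (0, 1, -1) = (-11, -6, 17)
  D3: (-11, -7, 18) + (-1, 1, 0) = (-12, -6, 18)
  D4: (-11, -7, 18) + (-1, 0, 1) = (-12, -7, 19)
  D5: (-11, -7, 18) + (0, -1, 1) = (-11, -8, 19)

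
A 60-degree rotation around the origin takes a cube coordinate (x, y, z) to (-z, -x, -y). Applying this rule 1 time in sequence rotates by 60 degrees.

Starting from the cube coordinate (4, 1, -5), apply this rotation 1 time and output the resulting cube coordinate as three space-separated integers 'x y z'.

Answer: 5 -4 -1

Derivation:
Start: (4, 1, -5)
Step 1: (4, 1, -5) -> (-(-5), -(4), -(1)) = (5, -4, -1)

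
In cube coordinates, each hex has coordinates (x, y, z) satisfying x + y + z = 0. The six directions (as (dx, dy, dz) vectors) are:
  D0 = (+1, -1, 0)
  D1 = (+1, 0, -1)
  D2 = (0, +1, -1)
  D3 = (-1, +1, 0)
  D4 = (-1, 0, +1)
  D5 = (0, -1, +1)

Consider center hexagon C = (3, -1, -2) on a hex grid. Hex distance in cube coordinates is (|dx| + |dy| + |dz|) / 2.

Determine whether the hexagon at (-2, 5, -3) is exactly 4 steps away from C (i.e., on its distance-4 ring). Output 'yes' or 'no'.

|px - cx| = |-2 - 3| = 5
|py - cy| = |5 - (-1)| = 6
|pz - cz| = |-3 - (-2)| = 1
distance = (5+6+1)/2 = 12/2 = 6
radius = 4; distance != radius -> no

Answer: no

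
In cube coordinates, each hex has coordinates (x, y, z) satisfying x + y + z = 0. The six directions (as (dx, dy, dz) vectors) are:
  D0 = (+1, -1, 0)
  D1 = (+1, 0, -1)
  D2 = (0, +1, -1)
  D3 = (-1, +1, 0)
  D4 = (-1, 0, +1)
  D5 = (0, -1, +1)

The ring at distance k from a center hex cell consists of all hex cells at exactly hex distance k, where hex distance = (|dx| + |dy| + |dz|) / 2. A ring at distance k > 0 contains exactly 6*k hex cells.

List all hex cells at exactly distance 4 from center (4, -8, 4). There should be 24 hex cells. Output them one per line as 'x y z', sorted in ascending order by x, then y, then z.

Walk ring at distance 4 from (4, -8, 4):
Start at center + D4*4 = (0, -8, 8)
  hex 0: (0, -8, 8)
  hex 1: (1, -9, 8)
  hex 2: (2, -10, 8)
  hex 3: (3, -11, 8)
  hex 4: (4, -12, 8)
  hex 5: (5, -12, 7)
  hex 6: (6, -12, 6)
  hex 7: (7, -12, 5)
  hex 8: (8, -12, 4)
  hex 9: (8, -11, 3)
  hex 10: (8, -10, 2)
  hex 11: (8, -9, 1)
  hex 12: (8, -8, 0)
  hex 13: (7, -7, 0)
  hex 14: (6, -6, 0)
  hex 15: (5, -5, 0)
  hex 16: (4, -4, 0)
  hex 17: (3, -4, 1)
  hex 18: (2, -4, 2)
  hex 19: (1, -4, 3)
  hex 20: (0, -4, 4)
  hex 21: (0, -5, 5)
  hex 22: (0, -6, 6)
  hex 23: (0, -7, 7)
Sorted: 24 hexes.

Answer: 0 -8 8
0 -7 7
0 -6 6
0 -5 5
0 -4 4
1 -9 8
1 -4 3
2 -10 8
2 -4 2
3 -11 8
3 -4 1
4 -12 8
4 -4 0
5 -12 7
5 -5 0
6 -12 6
6 -6 0
7 -12 5
7 -7 0
8 -12 4
8 -11 3
8 -10 2
8 -9 1
8 -8 0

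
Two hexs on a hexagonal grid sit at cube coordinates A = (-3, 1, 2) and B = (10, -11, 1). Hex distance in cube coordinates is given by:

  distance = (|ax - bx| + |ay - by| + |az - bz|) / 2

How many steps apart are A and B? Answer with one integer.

|ax - bx| = |-3 - 10| = 13
|ay - by| = |1 - (-11)| = 12
|az - bz| = |2 - 1| = 1
distance = (13 + 12 + 1) / 2 = 26 / 2 = 13

Answer: 13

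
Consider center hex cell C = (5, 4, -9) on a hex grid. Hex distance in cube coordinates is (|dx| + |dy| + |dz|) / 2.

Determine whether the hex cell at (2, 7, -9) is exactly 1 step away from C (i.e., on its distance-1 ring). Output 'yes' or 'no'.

|px - cx| = |2 - 5| = 3
|py - cy| = |7 - 4| = 3
|pz - cz| = |-9 - (-9)| = 0
distance = (3+3+0)/2 = 6/2 = 3
radius = 1; distance != radius -> no

Answer: no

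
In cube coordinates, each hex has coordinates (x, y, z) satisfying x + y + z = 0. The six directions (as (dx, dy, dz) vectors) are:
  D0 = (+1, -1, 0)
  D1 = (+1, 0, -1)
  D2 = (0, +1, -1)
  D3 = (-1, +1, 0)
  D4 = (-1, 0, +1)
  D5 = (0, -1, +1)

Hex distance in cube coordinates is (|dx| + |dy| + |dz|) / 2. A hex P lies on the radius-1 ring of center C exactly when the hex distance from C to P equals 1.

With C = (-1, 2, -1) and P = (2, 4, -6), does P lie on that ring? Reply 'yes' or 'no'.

Answer: no

Derivation:
|px - cx| = |2 - (-1)| = 3
|py - cy| = |4 - 2| = 2
|pz - cz| = |-6 - (-1)| = 5
distance = (3+2+5)/2 = 10/2 = 5
radius = 1; distance != radius -> no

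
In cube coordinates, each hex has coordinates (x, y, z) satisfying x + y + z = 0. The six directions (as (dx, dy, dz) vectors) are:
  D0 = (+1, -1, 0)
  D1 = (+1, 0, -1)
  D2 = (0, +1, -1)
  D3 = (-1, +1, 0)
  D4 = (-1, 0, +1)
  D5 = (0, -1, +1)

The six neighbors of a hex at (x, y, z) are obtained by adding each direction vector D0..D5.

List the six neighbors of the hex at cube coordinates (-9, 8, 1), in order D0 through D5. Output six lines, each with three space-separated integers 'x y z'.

Center: (-9, 8, 1). Add each direction:
  D0: (-9, 8, 1) + (1, -1, 0) = (-8, 7, 1)
  D1: (-9, 8, 1) + (1, 0, -1) = (-8, 8, 0)
  D2: (-9, 8, 1) + (0, 1, -1) = (-9, 9, 0)
  D3: (-9, 8, 1) + (-1, 1, 0) = (-10, 9, 1)
  D4: (-9, 8, 1) + (-1, 0, 1) = (-10, 8, 2)
  D5: (-9, 8, 1) + (0, -1, 1) = (-9, 7, 2)

Answer: -8 7 1
-8 8 0
-9 9 0
-10 9 1
-10 8 2
-9 7 2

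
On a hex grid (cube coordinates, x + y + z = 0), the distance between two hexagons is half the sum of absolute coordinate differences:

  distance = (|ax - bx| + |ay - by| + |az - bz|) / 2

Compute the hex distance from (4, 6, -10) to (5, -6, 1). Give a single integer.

|ax - bx| = |4 - 5| = 1
|ay - by| = |6 - (-6)| = 12
|az - bz| = |-10 - 1| = 11
distance = (1 + 12 + 11) / 2 = 24 / 2 = 12

Answer: 12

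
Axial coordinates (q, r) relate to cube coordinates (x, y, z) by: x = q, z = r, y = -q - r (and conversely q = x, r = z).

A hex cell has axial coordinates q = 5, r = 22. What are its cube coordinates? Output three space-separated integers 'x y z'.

x = q = 5
z = r = 22
y = -x - z = -(5) - (22) = -27

Answer: 5 -27 22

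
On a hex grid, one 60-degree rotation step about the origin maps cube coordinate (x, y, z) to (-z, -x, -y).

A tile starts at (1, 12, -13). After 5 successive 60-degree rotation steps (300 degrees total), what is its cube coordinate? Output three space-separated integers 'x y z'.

Answer: -12 13 -1

Derivation:
Start: (1, 12, -13)
Step 1: (1, 12, -13) -> (-(-13), -(1), -(12)) = (13, -1, -12)
Step 2: (13, -1, -12) -> (-(-12), -(13), -(-1)) = (12, -13, 1)
Step 3: (12, -13, 1) -> (-(1), -(12), -(-13)) = (-1, -12, 13)
Step 4: (-1, -12, 13) -> (-(13), -(-1), -(-12)) = (-13, 1, 12)
Step 5: (-13, 1, 12) -> (-(12), -(-13), -(1)) = (-12, 13, -1)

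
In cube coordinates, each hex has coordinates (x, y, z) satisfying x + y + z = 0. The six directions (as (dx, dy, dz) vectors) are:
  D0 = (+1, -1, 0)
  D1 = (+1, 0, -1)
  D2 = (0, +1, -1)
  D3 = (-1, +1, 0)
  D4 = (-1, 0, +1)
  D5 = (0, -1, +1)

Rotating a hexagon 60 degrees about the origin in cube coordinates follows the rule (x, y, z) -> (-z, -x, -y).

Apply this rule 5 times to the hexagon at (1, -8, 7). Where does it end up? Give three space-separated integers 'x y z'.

Answer: 8 -7 -1

Derivation:
Start: (1, -8, 7)
Step 1: (1, -8, 7) -> (-(7), -(1), -(-8)) = (-7, -1, 8)
Step 2: (-7, -1, 8) -> (-(8), -(-7), -(-1)) = (-8, 7, 1)
Step 3: (-8, 7, 1) -> (-(1), -(-8), -(7)) = (-1, 8, -7)
Step 4: (-1, 8, -7) -> (-(-7), -(-1), -(8)) = (7, 1, -8)
Step 5: (7, 1, -8) -> (-(-8), -(7), -(1)) = (8, -7, -1)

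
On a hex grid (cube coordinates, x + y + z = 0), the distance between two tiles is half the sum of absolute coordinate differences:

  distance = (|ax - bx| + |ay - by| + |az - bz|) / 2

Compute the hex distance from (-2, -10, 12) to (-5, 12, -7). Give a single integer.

|ax - bx| = |-2 - (-5)| = 3
|ay - by| = |-10 - 12| = 22
|az - bz| = |12 - (-7)| = 19
distance = (3 + 22 + 19) / 2 = 44 / 2 = 22

Answer: 22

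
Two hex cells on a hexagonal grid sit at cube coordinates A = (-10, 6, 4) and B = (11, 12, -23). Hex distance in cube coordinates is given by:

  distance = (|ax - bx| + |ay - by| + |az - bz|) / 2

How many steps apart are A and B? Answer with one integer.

|ax - bx| = |-10 - 11| = 21
|ay - by| = |6 - 12| = 6
|az - bz| = |4 - (-23)| = 27
distance = (21 + 6 + 27) / 2 = 54 / 2 = 27

Answer: 27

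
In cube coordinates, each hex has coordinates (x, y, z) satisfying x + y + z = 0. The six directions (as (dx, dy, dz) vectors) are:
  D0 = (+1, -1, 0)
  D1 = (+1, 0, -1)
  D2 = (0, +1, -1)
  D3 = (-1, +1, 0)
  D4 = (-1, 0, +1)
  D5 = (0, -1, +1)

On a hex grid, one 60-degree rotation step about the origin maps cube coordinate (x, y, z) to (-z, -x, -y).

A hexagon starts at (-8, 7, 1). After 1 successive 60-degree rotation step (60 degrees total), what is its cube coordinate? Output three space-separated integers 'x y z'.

Start: (-8, 7, 1)
Step 1: (-8, 7, 1) -> (-(1), -(-8), -(7)) = (-1, 8, -7)

Answer: -1 8 -7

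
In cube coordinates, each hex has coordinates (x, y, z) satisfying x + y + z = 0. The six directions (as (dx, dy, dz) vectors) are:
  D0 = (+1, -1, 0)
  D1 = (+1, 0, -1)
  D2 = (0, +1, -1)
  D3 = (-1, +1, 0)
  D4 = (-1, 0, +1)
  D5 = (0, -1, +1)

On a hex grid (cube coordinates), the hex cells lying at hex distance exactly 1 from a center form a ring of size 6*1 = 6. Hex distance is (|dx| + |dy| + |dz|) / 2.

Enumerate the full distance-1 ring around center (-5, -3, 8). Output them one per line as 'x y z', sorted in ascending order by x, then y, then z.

Walk ring at distance 1 from (-5, -3, 8):
Start at center + D4*1 = (-6, -3, 9)
  hex 0: (-6, -3, 9)
  hex 1: (-5, -4, 9)
  hex 2: (-4, -4, 8)
  hex 3: (-4, -3, 7)
  hex 4: (-5, -2, 7)
  hex 5: (-6, -2, 8)
Sorted: 6 hexes.

Answer: -6 -3 9
-6 -2 8
-5 -4 9
-5 -2 7
-4 -4 8
-4 -3 7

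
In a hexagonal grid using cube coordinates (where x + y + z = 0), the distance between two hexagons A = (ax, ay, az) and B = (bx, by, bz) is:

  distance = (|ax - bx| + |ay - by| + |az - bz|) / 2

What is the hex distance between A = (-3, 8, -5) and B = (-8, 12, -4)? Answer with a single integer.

|ax - bx| = |-3 - (-8)| = 5
|ay - by| = |8 - 12| = 4
|az - bz| = |-5 - (-4)| = 1
distance = (5 + 4 + 1) / 2 = 10 / 2 = 5

Answer: 5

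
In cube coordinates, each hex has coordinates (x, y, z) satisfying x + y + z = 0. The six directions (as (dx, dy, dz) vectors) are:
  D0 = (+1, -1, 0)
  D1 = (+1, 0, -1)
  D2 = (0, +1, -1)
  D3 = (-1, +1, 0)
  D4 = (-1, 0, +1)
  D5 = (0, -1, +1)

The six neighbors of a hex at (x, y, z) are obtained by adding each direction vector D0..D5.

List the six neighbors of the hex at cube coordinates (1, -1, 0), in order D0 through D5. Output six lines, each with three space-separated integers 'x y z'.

Center: (1, -1, 0). Add each direction:
  D0: (1, -1, 0) + (1, -1, 0) = (2, -2, 0)
  D1: (1, -1, 0) + (1, 0, -1) = (2, -1, -1)
  D2: (1, -1, 0) + (0, 1, -1) = (1, 0, -1)
  D3: (1, -1, 0) + (-1, 1, 0) = (0, 0, 0)
  D4: (1, -1, 0) + (-1, 0, 1) = (0, -1, 1)
  D5: (1, -1, 0) + (0, -1, 1) = (1, -2, 1)

Answer: 2 -2 0
2 -1 -1
1 0 -1
0 0 0
0 -1 1
1 -2 1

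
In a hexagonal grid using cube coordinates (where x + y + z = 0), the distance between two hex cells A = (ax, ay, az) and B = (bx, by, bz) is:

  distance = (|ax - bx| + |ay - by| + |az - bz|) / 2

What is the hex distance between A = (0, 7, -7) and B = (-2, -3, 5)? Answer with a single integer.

|ax - bx| = |0 - (-2)| = 2
|ay - by| = |7 - (-3)| = 10
|az - bz| = |-7 - 5| = 12
distance = (2 + 10 + 12) / 2 = 24 / 2 = 12

Answer: 12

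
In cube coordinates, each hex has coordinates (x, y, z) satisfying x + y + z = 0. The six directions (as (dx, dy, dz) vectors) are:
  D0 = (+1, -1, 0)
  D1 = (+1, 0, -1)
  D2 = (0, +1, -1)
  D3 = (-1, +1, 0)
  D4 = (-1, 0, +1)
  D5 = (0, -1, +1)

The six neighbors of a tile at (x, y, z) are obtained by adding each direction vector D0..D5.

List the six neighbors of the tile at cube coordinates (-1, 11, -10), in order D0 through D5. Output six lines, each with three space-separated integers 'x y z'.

Center: (-1, 11, -10). Add each direction:
  D0: (-1, 11, -10) + (1, -1, 0) = (0, 10, -10)
  D1: (-1, 11, -10) + (1, 0, -1) = (0, 11, -11)
  D2: (-1, 11, -10) + (0, 1, -1) = (-1, 12, -11)
  D3: (-1, 11, -10) + (-1, 1, 0) = (-2, 12, -10)
  D4: (-1, 11, -10) + (-1, 0, 1) = (-2, 11, -9)
  D5: (-1, 11, -10) + (0, -1, 1) = (-1, 10, -9)

Answer: 0 10 -10
0 11 -11
-1 12 -11
-2 12 -10
-2 11 -9
-1 10 -9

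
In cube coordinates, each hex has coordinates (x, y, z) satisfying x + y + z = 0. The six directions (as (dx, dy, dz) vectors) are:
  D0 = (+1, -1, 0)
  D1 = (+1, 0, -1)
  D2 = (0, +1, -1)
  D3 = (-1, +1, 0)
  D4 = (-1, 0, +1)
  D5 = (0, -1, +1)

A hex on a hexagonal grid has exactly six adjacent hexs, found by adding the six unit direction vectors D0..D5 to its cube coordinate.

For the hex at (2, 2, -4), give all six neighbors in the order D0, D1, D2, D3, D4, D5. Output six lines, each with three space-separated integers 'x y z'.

Answer: 3 1 -4
3 2 -5
2 3 -5
1 3 -4
1 2 -3
2 1 -3

Derivation:
Center: (2, 2, -4). Add each direction:
  D0: (2, 2, -4) + (1, -1, 0) = (3, 1, -4)
  D1: (2, 2, -4) + (1, 0, -1) = (3, 2, -5)
  D2: (2, 2, -4) + (0, 1, -1) = (2, 3, -5)
  D3: (2, 2, -4) + (-1, 1, 0) = (1, 3, -4)
  D4: (2, 2, -4) + (-1, 0, 1) = (1, 2, -3)
  D5: (2, 2, -4) + (0, -1, 1) = (2, 1, -3)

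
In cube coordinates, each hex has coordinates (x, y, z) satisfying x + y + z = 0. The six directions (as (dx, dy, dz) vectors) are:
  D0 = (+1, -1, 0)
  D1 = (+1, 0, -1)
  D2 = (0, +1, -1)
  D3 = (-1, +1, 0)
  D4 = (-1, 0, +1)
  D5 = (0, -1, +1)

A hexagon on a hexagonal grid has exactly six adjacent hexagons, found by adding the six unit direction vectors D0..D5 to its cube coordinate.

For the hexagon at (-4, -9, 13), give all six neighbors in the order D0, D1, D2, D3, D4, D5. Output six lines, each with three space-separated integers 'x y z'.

Center: (-4, -9, 13). Add each direction:
  D0: (-4, -9, 13) + (1, -1, 0) = (-3, -10, 13)
  D1: (-4, -9, 13) + (1, 0, -1) = (-3, -9, 12)
  D2: (-4, -9, 13) + (0, 1, -1) = (-4, -8, 12)
  D3: (-4, -9, 13) + (-1, 1, 0) = (-5, -8, 13)
  D4: (-4, -9, 13) + (-1, 0, 1) = (-5, -9, 14)
  D5: (-4, -9, 13) + (0, -1, 1) = (-4, -10, 14)

Answer: -3 -10 13
-3 -9 12
-4 -8 12
-5 -8 13
-5 -9 14
-4 -10 14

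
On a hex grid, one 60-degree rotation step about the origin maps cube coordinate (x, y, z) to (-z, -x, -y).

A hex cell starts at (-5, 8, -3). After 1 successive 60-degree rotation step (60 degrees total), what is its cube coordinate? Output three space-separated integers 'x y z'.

Answer: 3 5 -8

Derivation:
Start: (-5, 8, -3)
Step 1: (-5, 8, -3) -> (-(-3), -(-5), -(8)) = (3, 5, -8)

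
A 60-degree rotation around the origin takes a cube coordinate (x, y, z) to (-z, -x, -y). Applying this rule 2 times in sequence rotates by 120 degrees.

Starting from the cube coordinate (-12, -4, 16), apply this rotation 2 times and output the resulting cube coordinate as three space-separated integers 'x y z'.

Start: (-12, -4, 16)
Step 1: (-12, -4, 16) -> (-(16), -(-12), -(-4)) = (-16, 12, 4)
Step 2: (-16, 12, 4) -> (-(4), -(-16), -(12)) = (-4, 16, -12)

Answer: -4 16 -12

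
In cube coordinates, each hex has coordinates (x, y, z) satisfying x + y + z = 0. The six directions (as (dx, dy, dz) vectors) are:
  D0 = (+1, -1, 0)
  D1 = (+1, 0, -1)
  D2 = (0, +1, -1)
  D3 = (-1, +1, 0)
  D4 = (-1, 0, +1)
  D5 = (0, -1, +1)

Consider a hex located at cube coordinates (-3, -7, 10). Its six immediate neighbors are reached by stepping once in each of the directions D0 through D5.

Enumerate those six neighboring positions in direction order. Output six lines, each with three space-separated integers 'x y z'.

Answer: -2 -8 10
-2 -7 9
-3 -6 9
-4 -6 10
-4 -7 11
-3 -8 11

Derivation:
Center: (-3, -7, 10). Add each direction:
  D0: (-3, -7, 10) + (1, -1, 0) = (-2, -8, 10)
  D1: (-3, -7, 10) + (1, 0, -1) = (-2, -7, 9)
  D2: (-3, -7, 10) + (0, 1, -1) = (-3, -6, 9)
  D3: (-3, -7, 10) + (-1, 1, 0) = (-4, -6, 10)
  D4: (-3, -7, 10) + (-1, 0, 1) = (-4, -7, 11)
  D5: (-3, -7, 10) + (0, -1, 1) = (-3, -8, 11)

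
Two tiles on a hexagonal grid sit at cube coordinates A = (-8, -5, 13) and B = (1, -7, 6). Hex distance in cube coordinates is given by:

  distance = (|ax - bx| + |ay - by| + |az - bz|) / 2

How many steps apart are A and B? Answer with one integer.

Answer: 9

Derivation:
|ax - bx| = |-8 - 1| = 9
|ay - by| = |-5 - (-7)| = 2
|az - bz| = |13 - 6| = 7
distance = (9 + 2 + 7) / 2 = 18 / 2 = 9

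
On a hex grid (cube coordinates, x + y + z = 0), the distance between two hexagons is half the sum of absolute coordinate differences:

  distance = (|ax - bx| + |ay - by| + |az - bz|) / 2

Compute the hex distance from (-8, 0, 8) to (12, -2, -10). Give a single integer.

Answer: 20

Derivation:
|ax - bx| = |-8 - 12| = 20
|ay - by| = |0 - (-2)| = 2
|az - bz| = |8 - (-10)| = 18
distance = (20 + 2 + 18) / 2 = 40 / 2 = 20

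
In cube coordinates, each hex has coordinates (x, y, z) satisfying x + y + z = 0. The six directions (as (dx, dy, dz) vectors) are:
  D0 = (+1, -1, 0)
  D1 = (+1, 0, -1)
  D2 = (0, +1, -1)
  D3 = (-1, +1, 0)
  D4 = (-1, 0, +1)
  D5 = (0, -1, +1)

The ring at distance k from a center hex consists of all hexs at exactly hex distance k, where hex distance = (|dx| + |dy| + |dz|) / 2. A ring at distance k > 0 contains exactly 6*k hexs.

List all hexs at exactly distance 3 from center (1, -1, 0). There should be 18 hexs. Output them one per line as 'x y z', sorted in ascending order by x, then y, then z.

Answer: -2 -1 3
-2 0 2
-2 1 1
-2 2 0
-1 -2 3
-1 2 -1
0 -3 3
0 2 -2
1 -4 3
1 2 -3
2 -4 2
2 1 -3
3 -4 1
3 0 -3
4 -4 0
4 -3 -1
4 -2 -2
4 -1 -3

Derivation:
Walk ring at distance 3 from (1, -1, 0):
Start at center + D4*3 = (-2, -1, 3)
  hex 0: (-2, -1, 3)
  hex 1: (-1, -2, 3)
  hex 2: (0, -3, 3)
  hex 3: (1, -4, 3)
  hex 4: (2, -4, 2)
  hex 5: (3, -4, 1)
  hex 6: (4, -4, 0)
  hex 7: (4, -3, -1)
  hex 8: (4, -2, -2)
  hex 9: (4, -1, -3)
  hex 10: (3, 0, -3)
  hex 11: (2, 1, -3)
  hex 12: (1, 2, -3)
  hex 13: (0, 2, -2)
  hex 14: (-1, 2, -1)
  hex 15: (-2, 2, 0)
  hex 16: (-2, 1, 1)
  hex 17: (-2, 0, 2)
Sorted: 18 hexes.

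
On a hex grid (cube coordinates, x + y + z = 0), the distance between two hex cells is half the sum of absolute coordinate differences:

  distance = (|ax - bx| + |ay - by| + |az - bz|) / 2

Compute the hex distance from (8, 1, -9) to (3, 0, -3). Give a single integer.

|ax - bx| = |8 - 3| = 5
|ay - by| = |1 - 0| = 1
|az - bz| = |-9 - (-3)| = 6
distance = (5 + 1 + 6) / 2 = 12 / 2 = 6

Answer: 6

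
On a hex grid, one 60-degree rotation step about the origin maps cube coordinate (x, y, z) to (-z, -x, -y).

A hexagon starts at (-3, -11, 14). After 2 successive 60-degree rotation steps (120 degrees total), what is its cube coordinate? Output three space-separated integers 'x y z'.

Answer: -11 14 -3

Derivation:
Start: (-3, -11, 14)
Step 1: (-3, -11, 14) -> (-(14), -(-3), -(-11)) = (-14, 3, 11)
Step 2: (-14, 3, 11) -> (-(11), -(-14), -(3)) = (-11, 14, -3)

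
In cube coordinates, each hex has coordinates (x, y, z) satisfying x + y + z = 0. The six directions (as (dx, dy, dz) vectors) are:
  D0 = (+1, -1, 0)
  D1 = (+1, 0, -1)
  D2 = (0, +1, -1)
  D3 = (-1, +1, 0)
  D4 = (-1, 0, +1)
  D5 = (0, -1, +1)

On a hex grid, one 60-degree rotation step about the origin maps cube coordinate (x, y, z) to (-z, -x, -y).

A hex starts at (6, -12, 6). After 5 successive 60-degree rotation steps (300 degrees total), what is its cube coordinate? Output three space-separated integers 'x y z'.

Start: (6, -12, 6)
Step 1: (6, -12, 6) -> (-(6), -(6), -(-12)) = (-6, -6, 12)
Step 2: (-6, -6, 12) -> (-(12), -(-6), -(-6)) = (-12, 6, 6)
Step 3: (-12, 6, 6) -> (-(6), -(-12), -(6)) = (-6, 12, -6)
Step 4: (-6, 12, -6) -> (-(-6), -(-6), -(12)) = (6, 6, -12)
Step 5: (6, 6, -12) -> (-(-12), -(6), -(6)) = (12, -6, -6)

Answer: 12 -6 -6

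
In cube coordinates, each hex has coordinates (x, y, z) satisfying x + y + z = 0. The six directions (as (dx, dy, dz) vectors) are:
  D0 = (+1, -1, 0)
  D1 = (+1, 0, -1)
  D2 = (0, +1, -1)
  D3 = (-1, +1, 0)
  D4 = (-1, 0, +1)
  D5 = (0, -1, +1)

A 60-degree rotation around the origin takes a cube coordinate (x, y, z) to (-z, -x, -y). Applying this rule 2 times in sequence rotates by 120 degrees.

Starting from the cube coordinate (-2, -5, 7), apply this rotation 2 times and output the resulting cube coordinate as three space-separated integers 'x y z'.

Answer: -5 7 -2

Derivation:
Start: (-2, -5, 7)
Step 1: (-2, -5, 7) -> (-(7), -(-2), -(-5)) = (-7, 2, 5)
Step 2: (-7, 2, 5) -> (-(5), -(-7), -(2)) = (-5, 7, -2)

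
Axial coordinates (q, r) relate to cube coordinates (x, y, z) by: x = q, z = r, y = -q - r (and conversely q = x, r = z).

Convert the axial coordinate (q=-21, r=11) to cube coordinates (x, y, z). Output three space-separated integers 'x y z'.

x = q = -21
z = r = 11
y = -x - z = -(-21) - (11) = 10

Answer: -21 10 11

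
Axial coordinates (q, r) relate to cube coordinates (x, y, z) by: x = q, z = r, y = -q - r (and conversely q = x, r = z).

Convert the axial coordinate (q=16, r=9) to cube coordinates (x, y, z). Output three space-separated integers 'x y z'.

Answer: 16 -25 9

Derivation:
x = q = 16
z = r = 9
y = -x - z = -(16) - (9) = -25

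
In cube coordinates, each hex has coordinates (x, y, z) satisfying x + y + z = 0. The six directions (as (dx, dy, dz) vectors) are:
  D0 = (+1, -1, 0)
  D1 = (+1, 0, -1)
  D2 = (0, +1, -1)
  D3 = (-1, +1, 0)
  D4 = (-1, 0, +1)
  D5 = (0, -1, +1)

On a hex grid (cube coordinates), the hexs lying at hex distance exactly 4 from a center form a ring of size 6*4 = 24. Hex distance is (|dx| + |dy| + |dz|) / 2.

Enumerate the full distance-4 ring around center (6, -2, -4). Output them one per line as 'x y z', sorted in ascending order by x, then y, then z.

Answer: 2 -2 0
2 -1 -1
2 0 -2
2 1 -3
2 2 -4
3 -3 0
3 2 -5
4 -4 0
4 2 -6
5 -5 0
5 2 -7
6 -6 0
6 2 -8
7 -6 -1
7 1 -8
8 -6 -2
8 0 -8
9 -6 -3
9 -1 -8
10 -6 -4
10 -5 -5
10 -4 -6
10 -3 -7
10 -2 -8

Derivation:
Walk ring at distance 4 from (6, -2, -4):
Start at center + D4*4 = (2, -2, 0)
  hex 0: (2, -2, 0)
  hex 1: (3, -3, 0)
  hex 2: (4, -4, 0)
  hex 3: (5, -5, 0)
  hex 4: (6, -6, 0)
  hex 5: (7, -6, -1)
  hex 6: (8, -6, -2)
  hex 7: (9, -6, -3)
  hex 8: (10, -6, -4)
  hex 9: (10, -5, -5)
  hex 10: (10, -4, -6)
  hex 11: (10, -3, -7)
  hex 12: (10, -2, -8)
  hex 13: (9, -1, -8)
  hex 14: (8, 0, -8)
  hex 15: (7, 1, -8)
  hex 16: (6, 2, -8)
  hex 17: (5, 2, -7)
  hex 18: (4, 2, -6)
  hex 19: (3, 2, -5)
  hex 20: (2, 2, -4)
  hex 21: (2, 1, -3)
  hex 22: (2, 0, -2)
  hex 23: (2, -1, -1)
Sorted: 24 hexes.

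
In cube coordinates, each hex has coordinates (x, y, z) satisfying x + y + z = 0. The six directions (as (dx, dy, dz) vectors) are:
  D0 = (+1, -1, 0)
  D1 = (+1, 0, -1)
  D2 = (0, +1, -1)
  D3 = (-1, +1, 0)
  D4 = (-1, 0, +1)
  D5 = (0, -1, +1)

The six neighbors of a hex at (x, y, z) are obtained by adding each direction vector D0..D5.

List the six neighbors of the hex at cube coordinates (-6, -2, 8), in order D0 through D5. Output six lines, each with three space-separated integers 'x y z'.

Answer: -5 -3 8
-5 -2 7
-6 -1 7
-7 -1 8
-7 -2 9
-6 -3 9

Derivation:
Center: (-6, -2, 8). Add each direction:
  D0: (-6, -2, 8) + (1, -1, 0) = (-5, -3, 8)
  D1: (-6, -2, 8) + (1, 0, -1) = (-5, -2, 7)
  D2: (-6, -2, 8) + (0, 1, -1) = (-6, -1, 7)
  D3: (-6, -2, 8) + (-1, 1, 0) = (-7, -1, 8)
  D4: (-6, -2, 8) + (-1, 0, 1) = (-7, -2, 9)
  D5: (-6, -2, 8) + (0, -1, 1) = (-6, -3, 9)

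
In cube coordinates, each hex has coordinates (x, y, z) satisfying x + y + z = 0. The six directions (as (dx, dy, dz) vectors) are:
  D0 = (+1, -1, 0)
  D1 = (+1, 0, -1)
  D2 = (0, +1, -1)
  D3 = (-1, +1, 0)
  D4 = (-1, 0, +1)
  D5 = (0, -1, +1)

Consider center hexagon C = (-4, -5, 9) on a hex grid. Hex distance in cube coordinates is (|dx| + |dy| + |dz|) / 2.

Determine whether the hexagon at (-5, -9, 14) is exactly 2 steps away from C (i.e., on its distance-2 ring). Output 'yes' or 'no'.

|px - cx| = |-5 - (-4)| = 1
|py - cy| = |-9 - (-5)| = 4
|pz - cz| = |14 - 9| = 5
distance = (1+4+5)/2 = 10/2 = 5
radius = 2; distance != radius -> no

Answer: no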